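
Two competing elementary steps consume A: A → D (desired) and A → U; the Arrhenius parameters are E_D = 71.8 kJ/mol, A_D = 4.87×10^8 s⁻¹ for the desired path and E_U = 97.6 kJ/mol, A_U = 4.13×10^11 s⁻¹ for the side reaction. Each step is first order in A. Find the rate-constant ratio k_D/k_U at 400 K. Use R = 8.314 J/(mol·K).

2.76

k_D/k_U = (A_D/A_U)·exp[−(E_D−E_U)/(RT)] = (A_D/A_U)·exp[(E_U−E_D)/(RT)].
(E_U−E_D)/(RT) = (97.6−71.8)×10³/(8.314×400) = 25800/3326 = 7.758.
k_D/k_U = (4.87×10^8/4.13×10^11)·exp(7.758) = 0.001179 × 2340 = 2.76.
Since E_D < E_U, lowering the temperature improves selectivity toward D.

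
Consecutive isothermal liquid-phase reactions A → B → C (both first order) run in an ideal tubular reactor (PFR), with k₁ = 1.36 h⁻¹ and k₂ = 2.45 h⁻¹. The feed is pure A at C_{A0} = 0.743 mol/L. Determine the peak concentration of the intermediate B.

For a first-order series the maximum intermediate yield is C_{B,max}/C_{A0} = (k₁/k₂)^[k₂/(k₂−k₁)].
= (1.36/2.45)^(2.45/(2.45−1.36)) = (0.5551)^(2.248) = 0.2663.
C_{B,max} = 0.2663×0.743 = 0.198 mol/L.

0.198 mol/L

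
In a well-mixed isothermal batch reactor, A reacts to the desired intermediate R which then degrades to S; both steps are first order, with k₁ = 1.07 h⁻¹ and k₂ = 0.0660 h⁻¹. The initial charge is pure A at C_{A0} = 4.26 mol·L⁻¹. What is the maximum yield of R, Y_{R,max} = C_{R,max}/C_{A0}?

0.833

At the optimum, C_{R,max}/C_{A0} = (k₁/k₂)^[k₂/(k₂−k₁)].
= (1.07/0.0660)^(0.0660/(0.0660−1.07)) = (16.21)^(-0.06574) = 0.8327.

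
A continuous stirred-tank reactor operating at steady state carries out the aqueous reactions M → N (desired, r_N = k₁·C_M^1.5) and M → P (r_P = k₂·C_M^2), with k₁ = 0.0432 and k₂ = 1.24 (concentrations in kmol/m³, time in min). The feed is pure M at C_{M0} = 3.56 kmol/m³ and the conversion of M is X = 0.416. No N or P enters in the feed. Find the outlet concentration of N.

0.0349 kmol/m³

Exit C_M = C_{M0}(1−X) = 3.56×0.584 = 2.079 kmol/m³.
Rates in a CSTR are evaluated at the outlet concentration: r_N = 0.0432×2.079^1.5 = 0.1295, r_P = 1.24×2.079^2 = 5.360.
Fraction of consumed M going to N: r_N/(r_N+r_P) = 0.02359.
C_N = 0.02359·C_{M0}·X = 0.02359×3.56×0.416 = 0.0349 kmol/m³.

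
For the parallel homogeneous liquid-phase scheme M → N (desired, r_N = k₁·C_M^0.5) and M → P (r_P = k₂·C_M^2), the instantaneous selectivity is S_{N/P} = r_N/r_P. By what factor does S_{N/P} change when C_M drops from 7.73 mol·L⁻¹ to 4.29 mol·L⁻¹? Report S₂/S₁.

2.42

S_{N/P} = (k₁/k₂)·C_M^-1.5, so S₂/S₁ = (C_{M,2}/C_{M,1})^-1.5.
= (4.29/7.73)^(-1.5) = (0.5550)^(-1.5) = 2.42.
Selectivity toward N rises as C_M falls — low-concentration operation is favoured.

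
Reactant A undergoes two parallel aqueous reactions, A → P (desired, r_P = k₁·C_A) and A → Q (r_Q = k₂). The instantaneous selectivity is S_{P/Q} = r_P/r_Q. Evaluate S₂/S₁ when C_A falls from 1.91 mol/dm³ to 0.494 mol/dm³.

0.259

S_{P/Q} = (k₁/k₂)·C_A, so S₂/S₁ = (C_{A,2}/C_{A,1}).
= 0.494/1.91 = 0.259.
Selectivity toward P falls as C_A falls — high-concentration operation is favoured.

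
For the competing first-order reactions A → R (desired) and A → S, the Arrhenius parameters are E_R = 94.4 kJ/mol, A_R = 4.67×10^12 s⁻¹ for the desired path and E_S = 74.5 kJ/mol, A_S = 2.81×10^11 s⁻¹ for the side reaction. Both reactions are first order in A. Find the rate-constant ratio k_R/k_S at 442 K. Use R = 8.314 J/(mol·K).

0.0739

With equal orders, S_{R/S} = k_R/k_S = (A_R/A_S)·exp[(E_S−E_R)/(RT)].
(E_S−E_R)/(RT) = (74.5−94.4)×10³/(8.314×442) = -19900/3675 = -5.415.
k_R/k_S = (4.67×10^12/2.81×10^11)·exp(-5.415) = 16.62 × 0.004448 = 0.0739.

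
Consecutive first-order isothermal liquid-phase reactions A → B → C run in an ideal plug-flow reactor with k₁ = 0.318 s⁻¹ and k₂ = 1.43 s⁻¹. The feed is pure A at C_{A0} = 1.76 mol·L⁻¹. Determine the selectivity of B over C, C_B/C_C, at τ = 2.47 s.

The intermediate concentration in a first-order A→B→C sequence is C_B = k₁C_{A0}(e^(−k₁τ) − e^(−k₂τ))/(k₂−k₁).
e^(−k₁τ) = e^(−0.318×2.47) = e^(−0.7855) = 0.4559; e^(−k₂τ) = e^(−3.532) = 0.02924.
C_B = 0.318×1.76/(1.43−0.318) × (0.4559−0.02924) = 0.5033×0.4267 = 0.2147 mol·L⁻¹.
C_A = C_{A0}e^(−k₁τ) = 0.8024 mol·L⁻¹, so C_C = C_{A0}−C_A−C_B = 0.7429 mol·L⁻¹; C_B/C_C = 0.289.

0.289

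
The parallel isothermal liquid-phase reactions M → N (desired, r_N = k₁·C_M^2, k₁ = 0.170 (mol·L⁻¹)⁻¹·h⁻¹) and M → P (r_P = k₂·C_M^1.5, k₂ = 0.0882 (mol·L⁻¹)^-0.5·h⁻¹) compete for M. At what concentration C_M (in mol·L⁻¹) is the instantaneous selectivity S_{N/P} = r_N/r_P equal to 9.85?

S_{N/P} = (k₁/k₂)·C_M^0.5 ⇒ C_M = (S·k₂/k₁)^(2).
= (9.85×0.0882/0.170)^(2) = (5.110)^(2) = 26.1 mol·L⁻¹.

26.1 mol·L⁻¹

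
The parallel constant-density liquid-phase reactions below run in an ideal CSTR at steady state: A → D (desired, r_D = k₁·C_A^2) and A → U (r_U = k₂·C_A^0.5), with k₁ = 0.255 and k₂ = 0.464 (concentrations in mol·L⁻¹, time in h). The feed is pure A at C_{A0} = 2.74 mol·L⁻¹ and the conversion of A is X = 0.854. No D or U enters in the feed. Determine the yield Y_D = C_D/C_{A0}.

Exit C_A = C_{A0}(1−X) = 2.74×0.146 = 0.4000 mol·L⁻¹.
A CSTR operates uniformly at the exit composition, giving r_D = 0.04081 and r_U = 0.2935 (each k·C_A^n at C_A = 0.4000).
Fraction of consumed A going to D: r_D/(r_D+r_U) = 0.1221.
C_D = 0.1221·C_{A0}·X = 0.1221×2.74×0.854 = 0.286 mol·L⁻¹; Y_D = C_D/C_{A0} = 0.104.

0.104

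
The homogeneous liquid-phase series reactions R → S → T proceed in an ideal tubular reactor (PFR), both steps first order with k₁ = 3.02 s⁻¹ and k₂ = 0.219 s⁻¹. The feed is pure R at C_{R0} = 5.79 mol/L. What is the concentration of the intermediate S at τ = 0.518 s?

For first-order series with pure R initially, C_S(τ) = k₁C_{R0}/(k₂−k₁)·(e^(−k₁τ) − e^(−k₂τ)).
e^(−k₁τ) = e^(−3.02×0.518) = e^(−1.564) = 0.2092; e^(−k₂τ) = e^(−0.1134) = 0.8928.
C_S = 3.02×5.79/(0.219−3.02) × (0.2092−0.8928) = (-6.243)×(-0.6835) = 4.267 mol/L.

4.27 mol/L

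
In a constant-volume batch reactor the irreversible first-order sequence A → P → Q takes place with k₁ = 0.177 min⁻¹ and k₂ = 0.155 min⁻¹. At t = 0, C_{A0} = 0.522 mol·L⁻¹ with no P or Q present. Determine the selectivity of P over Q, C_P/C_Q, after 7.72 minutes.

1.04

Solving the coupled first-order balances gives C_P(t) = [k₁/(k₂−k₁)]·C_{A0}·(e^(−k₁t) − e^(−k₂t)).
e^(−k₁t) = e^(−0.177×7.72) = e^(−1.366) = 0.2550; e^(−k₂t) = e^(−1.197) = 0.3022.
C_P = 0.177×0.522/(0.155−0.177) × (0.2550−0.3022) = (-4.200)×(-0.04721) = 0.1983 mol·L⁻¹.
C_A = C_{A0}e^(−k₁t) = 0.1331 mol·L⁻¹, so C_Q = C_{A0}−C_A−C_P = 0.1906 mol·L⁻¹; C_P/C_Q = 1.04.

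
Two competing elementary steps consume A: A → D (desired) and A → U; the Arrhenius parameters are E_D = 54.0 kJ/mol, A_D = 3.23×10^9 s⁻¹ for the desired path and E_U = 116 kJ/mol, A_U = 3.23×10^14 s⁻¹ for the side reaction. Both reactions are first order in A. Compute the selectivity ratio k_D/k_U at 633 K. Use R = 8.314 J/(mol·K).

1.31

k_D/k_U = (A_D/A_U)·exp[−(E_D−E_U)/(RT)] = (A_D/A_U)·exp[(E_U−E_D)/(RT)].
(E_U−E_D)/(RT) = (116−54.0)×10³/(8.314×633) = 62000/5263 = 11.78.
k_D/k_U = (3.23×10^9/3.23×10^14)·exp(11.78) = 1.000×10^-5 × 1.307×10^5 = 1.31.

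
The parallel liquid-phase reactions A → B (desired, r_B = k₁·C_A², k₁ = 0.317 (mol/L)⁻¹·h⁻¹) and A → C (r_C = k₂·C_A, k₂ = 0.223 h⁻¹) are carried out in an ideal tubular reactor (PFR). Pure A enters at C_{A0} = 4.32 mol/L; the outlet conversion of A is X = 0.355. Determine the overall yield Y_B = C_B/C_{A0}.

C_A = C_{A0}(1−X) = 2.786 mol/L.
Along a PFR/batch, dC_C/dC_A = −r_C/(r_B+r_C) = −k₂/(k₂+k₁·C_A).
Integrating from C_{A0} to C_A: C_C = (0.223/0.317)·ln[(0.223+0.317·4.32)/(0.223+0.317·2.79)] = 0.7035·ln(1.592/1.106) = 0.2562 mol/L.
Then C_B = (C_{A0}−C_A) − C_C = 1.534 − 0.2562 = 1.277 mol/L.
Y_B = C_B/C_{A0} = 1.277/4.32 = 0.296.

0.296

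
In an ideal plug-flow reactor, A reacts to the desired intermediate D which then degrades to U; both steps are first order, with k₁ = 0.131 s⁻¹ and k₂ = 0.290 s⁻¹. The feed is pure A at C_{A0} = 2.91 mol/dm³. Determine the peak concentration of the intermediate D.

0.683 mol/dm³

For a first-order series the maximum intermediate yield is C_{D,max}/C_{A0} = (k₁/k₂)^[k₂/(k₂−k₁)].
= (0.131/0.290)^(0.290/(0.290−0.131)) = (0.4517)^(1.824) = 0.2347.
C_{D,max} = 0.2347×2.91 = 0.683 mol/dm³.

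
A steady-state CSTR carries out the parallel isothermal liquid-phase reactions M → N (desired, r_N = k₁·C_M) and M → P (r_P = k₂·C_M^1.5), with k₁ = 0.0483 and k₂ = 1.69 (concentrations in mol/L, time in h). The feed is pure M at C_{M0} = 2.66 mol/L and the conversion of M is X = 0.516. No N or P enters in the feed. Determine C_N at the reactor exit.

Exit C_M = C_{M0}(1−X) = 2.66×0.484 = 1.287 mol/L.
A CSTR operates uniformly at the exit composition, giving r_N = 0.06218 and r_P = 2.469 (each k·C_M^n at C_M = 1.287).
Fraction of consumed M going to N: r_N/(r_N+r_P) = 0.02457.
C_N = 0.02457·C_{M0}·X = 0.02457×2.66×0.516 = 0.0337 mol/L.

0.0337 mol/L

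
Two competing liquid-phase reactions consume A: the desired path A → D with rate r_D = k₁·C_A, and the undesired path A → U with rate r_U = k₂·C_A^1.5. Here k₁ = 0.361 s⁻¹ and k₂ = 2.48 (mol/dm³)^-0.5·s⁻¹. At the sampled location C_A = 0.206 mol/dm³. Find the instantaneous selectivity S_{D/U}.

S_{D/U} = r_D/r_U = (k₁·C_A)/(k₂·C_A^1.5) = (k₁/k₂)·C_A^-0.5.
= (0.361×0.2060) / (2.48×0.2060^1.5) = 0.07437/0.2319 = 0.321.

0.321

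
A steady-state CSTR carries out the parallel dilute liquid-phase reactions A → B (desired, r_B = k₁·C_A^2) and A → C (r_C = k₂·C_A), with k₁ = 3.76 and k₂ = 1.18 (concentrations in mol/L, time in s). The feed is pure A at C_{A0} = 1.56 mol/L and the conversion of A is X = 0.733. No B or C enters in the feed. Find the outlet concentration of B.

0.652 mol/L

Exit C_A = C_{A0}(1−X) = 1.56×0.267 = 0.4165 mol/L.
A CSTR operates uniformly at the exit composition, giving r_B = 0.6523 and r_C = 0.4915 (each k·C_A^n at C_A = 0.4165).
Fraction of consumed A going to B: r_B/(r_B+r_C) = 0.5703.
C_B = 0.5703·C_{A0}·X = 0.5703×1.56×0.733 = 0.652 mol/L.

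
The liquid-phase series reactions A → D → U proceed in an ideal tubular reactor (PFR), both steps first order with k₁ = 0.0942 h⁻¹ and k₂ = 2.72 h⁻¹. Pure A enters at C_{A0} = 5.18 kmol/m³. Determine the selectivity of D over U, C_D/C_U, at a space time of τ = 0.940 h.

0.550

The intermediate concentration in a first-order A→B→C sequence is C_D = k₁C_{A0}(e^(−k₁τ) − e^(−k₂τ))/(k₂−k₁).
e^(−k₁τ) = e^(−0.0942×0.940) = e^(−0.08855) = 0.9153; e^(−k₂τ) = e^(−2.557) = 0.07755.
C_D = 0.0942×5.18/(2.72−0.0942) × (0.9153−0.07755) = 0.1858×0.8377 = 0.1557 kmol/m³.
C_A = C_{A0}e^(−k₁τ) = 4.741 kmol/m³, so C_U = C_{A0}−C_A−C_D = 0.2833 kmol/m³; C_D/C_U = 0.550.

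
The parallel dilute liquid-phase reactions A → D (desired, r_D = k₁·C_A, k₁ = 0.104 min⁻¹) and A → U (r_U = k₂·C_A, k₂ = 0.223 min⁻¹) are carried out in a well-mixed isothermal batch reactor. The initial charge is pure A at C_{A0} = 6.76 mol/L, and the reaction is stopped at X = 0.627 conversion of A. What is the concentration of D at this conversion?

1.35 mol/L

C_A = C_{A0}(1−X) = 2.521 mol/L.
Both paths are first order in A, so the instantaneous fraction to D is constant: dC_D/d(−C_A) = k₁/(k₁+k₂) = 0.3180.
C_D = 0.3180·(C_{A0}−C_A) = 0.3180×4.239 = 1.35 mol/L.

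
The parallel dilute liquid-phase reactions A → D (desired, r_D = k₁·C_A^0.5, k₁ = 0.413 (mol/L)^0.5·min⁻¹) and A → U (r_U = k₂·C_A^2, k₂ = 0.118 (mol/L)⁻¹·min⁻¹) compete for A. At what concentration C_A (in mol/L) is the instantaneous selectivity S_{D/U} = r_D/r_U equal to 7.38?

S_{D/U} = (k₁/k₂)·C_A^-1.5 ⇒ C_A = (S·k₂/k₁)^(1/(-1.5)).
= (7.38×0.118/0.413)^(-0.6667) = (2.109)^(-0.6667) = 0.608 mol/L.

0.608 mol/L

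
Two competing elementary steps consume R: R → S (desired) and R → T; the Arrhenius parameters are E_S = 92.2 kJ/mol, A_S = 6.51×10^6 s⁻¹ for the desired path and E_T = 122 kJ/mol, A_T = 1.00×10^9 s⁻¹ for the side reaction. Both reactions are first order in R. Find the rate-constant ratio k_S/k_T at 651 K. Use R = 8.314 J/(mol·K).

1.60

Since both paths have the same order in R, the concentration cancels and S_{S/T} = k_S/k_T = (A_S/A_T)·exp[(E_T−E_S)/(RT)].
(E_T−E_S)/(RT) = (122−92.2)×10³/(8.314×651) = 29800/5412 = 5.506.
k_S/k_T = (6.51×10^6/1.00×10^9)·exp(5.506) = 0.006510 × 246.1 = 1.60.
Since E_S < E_T, lowering the temperature improves selectivity toward S.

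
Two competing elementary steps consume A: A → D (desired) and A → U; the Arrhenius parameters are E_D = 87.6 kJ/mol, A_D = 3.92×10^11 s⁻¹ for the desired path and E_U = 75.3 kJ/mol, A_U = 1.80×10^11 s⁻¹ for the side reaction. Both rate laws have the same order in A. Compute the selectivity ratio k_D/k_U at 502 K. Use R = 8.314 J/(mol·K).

k_D/k_U = (A_D/A_U)·exp[−(E_D−E_U)/(RT)] = (A_D/A_U)·exp[(E_U−E_D)/(RT)].
(E_U−E_D)/(RT) = (75.3−87.6)×10³/(8.314×502) = -12300/4174 = -2.947.
k_D/k_U = (3.92×10^11/1.80×10^11)·exp(-2.947) = 2.178 × 0.05249 = 0.114.
Since E_D > E_U, raising the temperature improves selectivity toward D.

0.114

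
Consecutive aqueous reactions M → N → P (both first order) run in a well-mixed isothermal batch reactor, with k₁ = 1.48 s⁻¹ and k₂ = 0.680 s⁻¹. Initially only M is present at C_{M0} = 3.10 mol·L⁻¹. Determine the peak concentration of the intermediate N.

Evaluating C_N at t_opt = ln(k₂/k₁)/(k₂−k₁) gives C_{N,max}/C_{M0} = (k₁/k₂)^[k₂/(k₂−k₁)].
= (1.48/0.680)^(0.680/(0.680−1.48)) = (2.176)^(-0.8500) = 0.5163.
C_{N,max} = 0.5163×3.10 = 1.60 mol·L⁻¹.

1.60 mol·L⁻¹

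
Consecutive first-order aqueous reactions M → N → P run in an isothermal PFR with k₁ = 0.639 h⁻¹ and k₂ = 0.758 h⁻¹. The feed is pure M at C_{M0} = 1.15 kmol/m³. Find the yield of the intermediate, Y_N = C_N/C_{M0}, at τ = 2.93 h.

The intermediate concentration in a first-order A→B→C sequence is C_N = k₁C_{M0}(e^(−k₁τ) − e^(−k₂τ))/(k₂−k₁).
e^(−k₁τ) = e^(−0.639×2.93) = e^(−1.872) = 0.1538; e^(−k₂τ) = e^(−2.221) = 0.1085.
C_N = 0.639×1.15/(0.758−0.639) × (0.1538−0.1085) = 6.175×0.04527 = 0.2795 kmol/m³.
Y_N = C_N/C_{M0} = 0.2795/1.15 = 0.243.

0.243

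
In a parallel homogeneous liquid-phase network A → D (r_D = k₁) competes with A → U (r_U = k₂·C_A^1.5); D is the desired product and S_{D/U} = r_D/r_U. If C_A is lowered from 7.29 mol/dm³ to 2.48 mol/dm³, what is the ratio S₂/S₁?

S_{D/U} = (k₁/k₂)·C_A^-1.5, so S₂/S₁ = (C_{A,2}/C_{A,1})^-1.5.
= (2.48/7.29)^(-1.5) = (0.3402)^(-1.5) = 5.04.

5.04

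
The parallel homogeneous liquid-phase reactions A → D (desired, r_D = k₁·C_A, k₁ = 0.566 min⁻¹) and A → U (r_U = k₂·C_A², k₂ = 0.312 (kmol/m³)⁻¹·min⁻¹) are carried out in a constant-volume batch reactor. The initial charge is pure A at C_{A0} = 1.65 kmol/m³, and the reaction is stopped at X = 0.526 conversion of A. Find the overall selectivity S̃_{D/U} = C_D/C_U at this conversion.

1.52

C_A = C_{A0}(1−X) = 0.7821 kmol/m³.
Along a PFR/batch, dC_D/dC_A = −r_D/(r_D+r_U) = −k₁/(k₁+k₂·C_A).
Integrating from C_{A0} to C_A: C_D = (0.566/0.312)·ln[(0.566+0.312·1.65)/(0.566+0.312·0.782)] = 1.814·ln(1.081/0.8100) = 0.5232 kmol/m³.
C_U = (C_{A0}−C_A)−C_D = 0.3447 kmol/m³; S̃_{D/U} = 0.5232/0.3447 = 1.52.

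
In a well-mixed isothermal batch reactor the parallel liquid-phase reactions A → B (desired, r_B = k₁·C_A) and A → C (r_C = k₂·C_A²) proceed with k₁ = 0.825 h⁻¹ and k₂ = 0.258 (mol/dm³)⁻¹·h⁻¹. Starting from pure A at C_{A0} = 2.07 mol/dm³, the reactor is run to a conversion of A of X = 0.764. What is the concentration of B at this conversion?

1.14 mol/dm³

C_A = C_{A0}(1−X) = 0.4885 mol/dm³.
Along a PFR/batch, dC_B/dC_A = −r_B/(r_B+r_C) = −k₁/(k₁+k₂·C_A).
Integrating from C_{A0} to C_A: C_B = (0.825/0.258)·ln[(0.825+0.258·2.07)/(0.825+0.258·0.489)] = 3.198·ln(1.359/0.9510) = 1.142 mol/dm³.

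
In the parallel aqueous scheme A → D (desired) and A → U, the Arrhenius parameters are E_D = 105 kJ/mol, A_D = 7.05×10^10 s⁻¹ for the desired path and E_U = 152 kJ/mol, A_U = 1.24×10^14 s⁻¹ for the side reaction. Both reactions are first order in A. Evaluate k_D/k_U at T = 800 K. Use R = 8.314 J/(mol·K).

0.666

k_D/k_U = (A_D/A_U)·exp[−(E_D−E_U)/(RT)] = (A_D/A_U)·exp[(E_U−E_D)/(RT)].
(E_U−E_D)/(RT) = (152−105)×10³/(8.314×800) = 47000/6651 = 7.066.
k_D/k_U = (7.05×10^10/1.24×10^14)·exp(7.066) = 5.685×10^-4 × 1172 = 0.666.
Since E_D < E_U, lowering the temperature improves selectivity toward D.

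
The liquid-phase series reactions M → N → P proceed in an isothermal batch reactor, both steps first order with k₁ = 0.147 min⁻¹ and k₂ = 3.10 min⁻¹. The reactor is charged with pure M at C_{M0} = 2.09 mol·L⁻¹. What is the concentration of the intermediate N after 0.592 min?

0.0788 mol·L⁻¹

Solving the coupled first-order balances gives C_N(t) = [k₁/(k₂−k₁)]·C_{M0}·(e^(−k₁t) − e^(−k₂t)).
e^(−k₁t) = e^(−0.147×0.592) = e^(−0.08702) = 0.9167; e^(−k₂t) = e^(−1.835) = 0.1596.
C_N = 0.147×2.09/(3.10−0.147) × (0.9167−0.1596) = 0.1040×0.7571 = 0.07877 mol·L⁻¹.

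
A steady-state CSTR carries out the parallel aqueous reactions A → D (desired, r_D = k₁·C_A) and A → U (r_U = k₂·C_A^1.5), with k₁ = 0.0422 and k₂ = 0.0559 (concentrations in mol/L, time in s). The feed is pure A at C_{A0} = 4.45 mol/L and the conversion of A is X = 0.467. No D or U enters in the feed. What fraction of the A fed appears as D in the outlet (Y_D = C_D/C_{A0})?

0.154

Exit C_A = C_{A0}(1−X) = 4.45×0.533 = 2.372 mol/L.
A CSTR operates uniformly at the exit composition, giving r_D = 0.1001 and r_U = 0.2042 (each k·C_A^n at C_A = 2.372).
Fraction of consumed A going to D: r_D/(r_D+r_U) = 0.3289.
C_D = 0.3289·C_{A0}·X = 0.3289×4.45×0.467 = 0.684 mol/L; Y_D = C_D/C_{A0} = 0.154.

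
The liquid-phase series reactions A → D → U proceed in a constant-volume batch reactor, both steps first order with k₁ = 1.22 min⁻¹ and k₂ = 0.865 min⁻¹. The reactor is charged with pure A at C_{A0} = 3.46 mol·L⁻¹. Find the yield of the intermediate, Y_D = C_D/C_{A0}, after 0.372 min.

0.308

For first-order series with pure A initially, C_D(t) = k₁C_{A0}/(k₂−k₁)·(e^(−k₁t) − e^(−k₂t)).
e^(−k₁t) = e^(−1.22×0.372) = e^(−0.4538) = 0.6352; e^(−k₂t) = e^(−0.3218) = 0.7249.
C_D = 1.22×3.46/(0.865−1.22) × (0.6352−0.7249) = (-11.89)×(-0.08967) = 1.066 mol·L⁻¹.
Y_D = C_D/C_{A0} = 1.066/3.46 = 0.308.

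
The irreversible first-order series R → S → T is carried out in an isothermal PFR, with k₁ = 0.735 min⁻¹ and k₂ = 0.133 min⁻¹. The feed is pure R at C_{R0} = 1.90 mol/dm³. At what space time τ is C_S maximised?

Setting dC_S/dτ = 0 gives τ_opt = ln(k₂/k₁)/(k₂−k₁).
= ln(0.133/0.735)/(0.133−0.735) = ln(0.1810)/-0.6020 = -1.710/-0.6020 = 2.84 min.

2.84 min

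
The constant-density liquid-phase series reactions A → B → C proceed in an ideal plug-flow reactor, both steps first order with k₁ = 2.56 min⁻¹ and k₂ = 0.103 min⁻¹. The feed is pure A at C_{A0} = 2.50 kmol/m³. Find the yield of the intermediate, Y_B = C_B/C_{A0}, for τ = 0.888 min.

The intermediate concentration in a first-order A→B→C sequence is C_B = k₁C_{A0}(e^(−k₁τ) − e^(−k₂τ))/(k₂−k₁).
e^(−k₁τ) = e^(−2.56×0.888) = e^(−2.273) = 0.1030; e^(−k₂τ) = e^(−0.09146) = 0.9126.
C_B = 2.56×2.50/(0.103−2.56) × (0.1030−0.9126) = (-2.605)×(-0.8096) = 2.109 kmol/m³.
Y_B = C_B/C_{A0} = 2.109/2.50 = 0.844.

0.844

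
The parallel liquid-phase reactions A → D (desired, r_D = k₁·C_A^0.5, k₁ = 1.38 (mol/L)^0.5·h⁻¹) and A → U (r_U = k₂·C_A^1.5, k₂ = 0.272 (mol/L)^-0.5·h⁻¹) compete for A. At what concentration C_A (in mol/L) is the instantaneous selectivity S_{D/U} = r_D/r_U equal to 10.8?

0.470 mol/L

S_{D/U} = (k₁/k₂)·C_A⁻¹ ⇒ C_A = (S·k₂/k₁)^(-1).
= (10.8×0.272/1.38)^(-1) = (2.129)^(-1) = 0.470 mol/L.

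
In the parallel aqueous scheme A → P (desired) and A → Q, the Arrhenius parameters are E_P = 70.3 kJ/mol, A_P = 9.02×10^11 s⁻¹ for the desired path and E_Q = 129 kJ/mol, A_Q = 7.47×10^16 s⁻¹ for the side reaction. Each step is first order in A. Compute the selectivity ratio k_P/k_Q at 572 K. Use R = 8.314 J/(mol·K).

2.77

k_P/k_Q = (A_P/A_Q)·exp[−(E_P−E_Q)/(RT)] = (A_P/A_Q)·exp[(E_Q−E_P)/(RT)].
(E_Q−E_P)/(RT) = (129−70.3)×10³/(8.314×572) = 58700/4756 = 12.34.
k_P/k_Q = (9.02×10^11/7.47×10^16)·exp(12.34) = 1.207×10^-5 × 2.294×10^5 = 2.77.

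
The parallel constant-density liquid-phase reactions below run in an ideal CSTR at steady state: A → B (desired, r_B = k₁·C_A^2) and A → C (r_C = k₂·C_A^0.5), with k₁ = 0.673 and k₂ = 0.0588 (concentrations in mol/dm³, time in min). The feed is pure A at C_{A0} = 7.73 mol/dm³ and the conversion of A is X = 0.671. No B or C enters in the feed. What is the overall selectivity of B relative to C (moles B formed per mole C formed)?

Exit C_A = C_{A0}(1−X) = 7.73×0.329 = 2.543 mol/dm³.
A CSTR operates uniformly at the exit composition, giving r_B = 4.353 and r_C = 0.09377 (each k·C_A^n at C_A = 2.543).
Overall selectivity = C_B/C_C = r_Bτ/(r_Cτ) = r_B/r_C = 46.4.

46.4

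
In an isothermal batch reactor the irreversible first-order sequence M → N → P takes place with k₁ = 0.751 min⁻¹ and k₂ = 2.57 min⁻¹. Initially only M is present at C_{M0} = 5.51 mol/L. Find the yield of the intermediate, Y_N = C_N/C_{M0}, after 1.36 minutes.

0.136

Solving the coupled first-order balances gives C_N(t) = [k₁/(k₂−k₁)]·C_{M0}·(e^(−k₁t) − e^(−k₂t)).
e^(−k₁t) = e^(−0.751×1.36) = e^(−1.021) = 0.3601; e^(−k₂t) = e^(−3.495) = 0.03034.
C_N = 0.751×5.51/(2.57−0.751) × (0.3601−0.03034) = 2.275×0.3298 = 0.7502 mol/L.
Y_N = C_N/C_{M0} = 0.7502/5.51 = 0.136.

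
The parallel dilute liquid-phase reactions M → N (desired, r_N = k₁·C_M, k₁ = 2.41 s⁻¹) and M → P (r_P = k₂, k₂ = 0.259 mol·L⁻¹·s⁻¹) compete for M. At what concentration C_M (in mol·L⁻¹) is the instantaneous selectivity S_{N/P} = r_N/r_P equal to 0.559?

S_{N/P} = (k₁/k₂)·C_M ⇒ C_M = S·k₂/k₁.
= 0.559×0.259/2.41 = 0.0601 mol·L⁻¹.

0.0601 mol·L⁻¹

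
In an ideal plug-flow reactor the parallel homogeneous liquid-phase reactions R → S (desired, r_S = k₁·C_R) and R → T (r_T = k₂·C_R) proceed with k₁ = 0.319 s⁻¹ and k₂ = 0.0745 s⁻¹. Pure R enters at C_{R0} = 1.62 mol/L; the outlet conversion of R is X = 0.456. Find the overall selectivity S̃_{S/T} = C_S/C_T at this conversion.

C_R = C_{R0}(1−X) = 0.8813 mol/L.
Both paths are first order in R, so the instantaneous fraction to S is constant: dC_S/d(−C_R) = k₁/(k₁+k₂) = 0.8107.
C_S = 0.8107·(C_{R0}−C_R) = 0.8107×0.7387 = 0.599 mol/L.
C_T = (C_{R0}−C_R)−C_S = 0.1399 mol/L; S̃_{S/T} = 0.5989/0.1399 = 4.28.

4.28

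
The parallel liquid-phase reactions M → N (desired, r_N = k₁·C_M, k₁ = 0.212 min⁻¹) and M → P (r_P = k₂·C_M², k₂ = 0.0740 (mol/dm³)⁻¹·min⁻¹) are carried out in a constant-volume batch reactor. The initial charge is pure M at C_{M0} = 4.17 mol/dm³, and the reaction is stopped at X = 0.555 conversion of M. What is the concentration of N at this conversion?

C_M = C_{M0}(1−X) = 1.856 mol/dm³.
Along a PFR/batch, dC_N/dC_M = −r_N/(r_N+r_P) = −k₁/(k₁+k₂·C_M).
Integrating from C_{M0} to C_M: C_N = (0.212/0.0740)·ln[(0.212+0.0740·4.17)/(0.212+0.0740·1.86)] = 2.865·ln(0.5206/0.3493) = 1.143 mol/dm³.

1.14 mol/dm³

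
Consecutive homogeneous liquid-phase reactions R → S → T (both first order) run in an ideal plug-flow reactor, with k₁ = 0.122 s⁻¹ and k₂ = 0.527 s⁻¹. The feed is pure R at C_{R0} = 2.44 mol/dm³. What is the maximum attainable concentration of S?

0.364 mol/dm³

At the optimum, C_{S,max}/C_{R0} = (k₁/k₂)^[k₂/(k₂−k₁)].
= (0.122/0.527)^(0.527/(0.527−0.122)) = (0.2315)^(1.301) = 0.1490.
C_{S,max} = 0.1490×2.44 = 0.364 mol/dm³.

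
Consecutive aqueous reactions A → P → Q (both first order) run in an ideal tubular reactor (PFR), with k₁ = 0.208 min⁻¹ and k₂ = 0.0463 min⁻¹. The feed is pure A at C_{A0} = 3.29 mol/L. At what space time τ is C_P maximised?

9.29 min

Setting dC_P/dτ = 0 gives τ_opt = ln(k₂/k₁)/(k₂−k₁).
= ln(0.0463/0.208)/(0.0463−0.208) = ln(0.2226)/-0.1617 = -1.502/-0.1617 = 9.29 min.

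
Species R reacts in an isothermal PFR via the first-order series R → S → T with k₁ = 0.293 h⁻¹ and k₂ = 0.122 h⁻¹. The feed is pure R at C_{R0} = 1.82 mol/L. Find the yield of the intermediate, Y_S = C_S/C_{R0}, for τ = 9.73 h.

For first-order series with pure R initially, C_S(τ) = k₁C_{R0}/(k₂−k₁)·(e^(−k₁τ) − e^(−k₂τ)).
e^(−k₁τ) = e^(−0.293×9.73) = e^(−2.851) = 0.05779; e^(−k₂τ) = e^(−1.187) = 0.3051.
C_S = 0.293×1.82/(0.122−0.293) × (0.05779−0.3051) = (-3.118)×(-0.2473) = 0.7713 mol/L.
Y_S = C_S/C_{R0} = 0.7713/1.82 = 0.424.

0.424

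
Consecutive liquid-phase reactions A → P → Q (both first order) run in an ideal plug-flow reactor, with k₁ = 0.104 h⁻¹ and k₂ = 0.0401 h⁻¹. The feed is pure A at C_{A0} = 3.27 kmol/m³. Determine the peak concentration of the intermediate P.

1.80 kmol/m³

Evaluating C_P at τ_opt = ln(k₂/k₁)/(k₂−k₁) gives C_{P,max}/C_{A0} = (k₁/k₂)^[k₂/(k₂−k₁)].
= (0.104/0.0401)^(0.0401/(0.0401−0.104)) = (2.594)^(-0.6275) = 0.5499.
C_{P,max} = 0.5499×3.27 = 1.80 kmol/m³.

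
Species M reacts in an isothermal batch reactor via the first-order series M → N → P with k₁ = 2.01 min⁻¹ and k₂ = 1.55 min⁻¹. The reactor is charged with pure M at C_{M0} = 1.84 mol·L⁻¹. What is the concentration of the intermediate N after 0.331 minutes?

0.680 mol·L⁻¹

For first-order series with pure M initially, C_N(t) = k₁C_{M0}/(k₂−k₁)·(e^(−k₁t) − e^(−k₂t)).
e^(−k₁t) = e^(−2.01×0.331) = e^(−0.6653) = 0.5141; e^(−k₂t) = e^(−0.5131) = 0.5987.
C_N = 2.01×1.84/(1.55−2.01) × (0.5141−0.5987) = (-8.040)×(-0.08455) = 0.6798 mol·L⁻¹.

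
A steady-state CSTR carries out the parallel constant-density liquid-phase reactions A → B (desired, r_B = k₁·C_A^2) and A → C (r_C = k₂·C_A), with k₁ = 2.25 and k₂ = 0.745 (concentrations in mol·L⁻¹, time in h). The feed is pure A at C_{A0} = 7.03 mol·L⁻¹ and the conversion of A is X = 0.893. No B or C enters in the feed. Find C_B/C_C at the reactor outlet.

Exit C_A = C_{A0}(1−X) = 7.03×0.107 = 0.7522 mol·L⁻¹.
A CSTR operates uniformly at the exit composition, giving r_B = 1.273 and r_C = 0.5604 (each k·C_A^n at C_A = 0.7522).
Overall selectivity = C_B/C_C = r_Bτ/(r_Cτ) = r_B/r_C = 2.27.

2.27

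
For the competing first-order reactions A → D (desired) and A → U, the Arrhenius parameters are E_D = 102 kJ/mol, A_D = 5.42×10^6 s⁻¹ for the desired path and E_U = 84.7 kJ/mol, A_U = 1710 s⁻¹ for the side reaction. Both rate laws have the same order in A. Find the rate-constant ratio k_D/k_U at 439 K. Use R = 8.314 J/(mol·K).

27.7

k_D/k_U = (A_D/A_U)·exp[−(E_D−E_U)/(RT)] = (A_D/A_U)·exp[(E_U−E_D)/(RT)].
(E_U−E_D)/(RT) = (84.7−102)×10³/(8.314×439) = -17300/3650 = -4.740.
k_D/k_U = (5.42×10^6/1710)·exp(-4.740) = 3170 × 0.008739 = 27.7.
Since E_D > E_U, raising the temperature improves selectivity toward D.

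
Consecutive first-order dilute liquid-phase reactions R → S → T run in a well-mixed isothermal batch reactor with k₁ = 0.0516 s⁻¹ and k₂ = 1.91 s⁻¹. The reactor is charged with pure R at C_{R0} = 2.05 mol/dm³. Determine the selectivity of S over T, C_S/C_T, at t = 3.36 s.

For first-order series with pure R initially, C_S(t) = k₁C_{R0}/(k₂−k₁)·(e^(−k₁t) − e^(−k₂t)).
e^(−k₁t) = e^(−0.0516×3.36) = e^(−0.1734) = 0.8408; e^(−k₂t) = e^(−6.418) = 0.001633.
C_S = 0.0516×2.05/(1.91−0.0516) × (0.8408−0.001633) = 0.05692×0.8392 = 0.04777 mol/dm³.
C_R = C_{R0}e^(−k₁t) = 1.724 mol/dm³, so C_T = C_{R0}−C_R−C_S = 0.2785 mol/dm³; C_S/C_T = 0.171.

0.171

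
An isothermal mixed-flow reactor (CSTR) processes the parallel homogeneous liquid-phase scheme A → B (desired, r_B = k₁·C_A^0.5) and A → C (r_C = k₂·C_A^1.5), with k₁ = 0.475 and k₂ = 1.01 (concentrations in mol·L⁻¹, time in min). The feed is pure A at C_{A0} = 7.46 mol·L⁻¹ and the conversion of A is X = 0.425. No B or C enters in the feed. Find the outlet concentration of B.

Exit C_A = C_{A0}(1−X) = 7.46×0.575 = 4.289 mol·L⁻¹.
A CSTR operates uniformly at the exit composition, giving r_B = 0.9838 and r_C = 8.973 (each k·C_A^n at C_A = 4.289).
Fraction of consumed A going to B: r_B/(r_B+r_C) = 0.09881.
C_B = 0.09881·C_{A0}·X = 0.09881×7.46×0.425 = 0.313 mol·L⁻¹.

0.313 mol·L⁻¹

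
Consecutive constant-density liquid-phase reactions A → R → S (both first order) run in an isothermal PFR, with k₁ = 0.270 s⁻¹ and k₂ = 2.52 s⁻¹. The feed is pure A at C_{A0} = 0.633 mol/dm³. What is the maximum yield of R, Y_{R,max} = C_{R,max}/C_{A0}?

For a first-order series the maximum intermediate yield is C_{R,max}/C_{A0} = (k₁/k₂)^[k₂/(k₂−k₁)].
= (0.270/2.52)^(2.52/(2.52−0.270)) = (0.1071)^(1.120) = 0.08195.

0.0820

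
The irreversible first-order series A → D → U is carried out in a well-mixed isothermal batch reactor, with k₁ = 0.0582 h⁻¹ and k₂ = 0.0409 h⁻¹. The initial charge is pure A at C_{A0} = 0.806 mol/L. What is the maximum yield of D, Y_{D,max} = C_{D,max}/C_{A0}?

For a first-order series the maximum intermediate yield is C_{D,max}/C_{A0} = (k₁/k₂)^[k₂/(k₂−k₁)].
= (0.0582/0.0409)^(0.0409/(0.0409−0.0582)) = (1.423)^(-2.364) = 0.4343.

0.434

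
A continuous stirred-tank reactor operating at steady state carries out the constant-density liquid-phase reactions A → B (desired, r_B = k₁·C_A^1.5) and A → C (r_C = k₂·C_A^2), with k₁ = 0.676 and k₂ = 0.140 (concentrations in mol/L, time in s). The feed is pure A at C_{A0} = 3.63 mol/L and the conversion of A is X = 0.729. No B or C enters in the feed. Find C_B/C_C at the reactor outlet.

4.87

Exit C_A = C_{A0}(1−X) = 3.63×0.271 = 0.9837 mol/L.
A CSTR operates uniformly at the exit composition, giving r_B = 0.6596 and r_C = 0.1355 (each k·C_A^n at C_A = 0.9837).
Overall selectivity = C_B/C_C = r_Bτ/(r_Cτ) = r_B/r_C = 4.87.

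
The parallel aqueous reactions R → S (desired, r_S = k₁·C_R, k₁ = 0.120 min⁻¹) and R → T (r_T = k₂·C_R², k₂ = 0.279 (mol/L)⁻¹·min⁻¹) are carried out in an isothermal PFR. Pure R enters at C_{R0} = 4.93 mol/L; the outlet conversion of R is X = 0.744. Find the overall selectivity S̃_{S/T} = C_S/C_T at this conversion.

C_R = C_{R0}(1−X) = 1.262 mol/L.
Along a PFR/batch, dC_S/dC_R = −r_S/(r_S+r_T) = −k₁/(k₁+k₂·C_R).
Integrating from C_{R0} to C_R: C_S = (0.120/0.279)·ln[(0.120+0.279·4.93)/(0.120+0.279·1.26)] = 0.4301·ln(1.495/0.4721) = 0.4959 mol/L.
C_T = (C_{R0}−C_R)−C_S = 3.172 mol/L; S̃_{S/T} = 0.4959/3.172 = 0.156.

0.156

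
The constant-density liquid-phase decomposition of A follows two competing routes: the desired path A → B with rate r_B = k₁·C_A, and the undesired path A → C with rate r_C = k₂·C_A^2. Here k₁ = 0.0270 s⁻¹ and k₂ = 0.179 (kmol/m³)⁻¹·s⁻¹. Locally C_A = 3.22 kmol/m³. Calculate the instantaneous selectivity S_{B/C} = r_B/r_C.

0.0468

S_{B/C} = r_B/r_C = (k₁·C_A)/(k₂·C_A^2) = (k₁/k₂)·C_A⁻¹.
= (0.0270×3.220) / (0.179×3.220^2) = 0.08694/1.856 = 0.0468.
The undesired path is higher order in A, so low C_A (CSTR or dilute feed) favours B.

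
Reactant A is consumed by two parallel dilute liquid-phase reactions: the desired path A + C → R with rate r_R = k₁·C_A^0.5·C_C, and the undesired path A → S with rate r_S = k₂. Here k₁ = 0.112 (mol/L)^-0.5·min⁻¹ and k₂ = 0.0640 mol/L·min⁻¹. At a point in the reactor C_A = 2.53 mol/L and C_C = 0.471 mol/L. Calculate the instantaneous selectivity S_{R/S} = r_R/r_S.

S_{R/S} = r_R/r_S = (k₁·C_A^0.5·C_C)/(k₂) = (k₁/k₂)·C_A^0.5·C_C.
= (0.112×2.530^0.5×0.4710) / (0.0640) = 0.08391/0.06400 = 1.31.

1.31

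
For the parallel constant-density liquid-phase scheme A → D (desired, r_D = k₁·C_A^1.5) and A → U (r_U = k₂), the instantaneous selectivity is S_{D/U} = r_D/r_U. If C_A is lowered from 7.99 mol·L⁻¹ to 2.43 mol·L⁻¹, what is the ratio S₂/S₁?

S_{D/U} = (k₁/k₂)·C_A^1.5, so S₂/S₁ = (C_{A,2}/C_{A,1})^1.5.
= (2.43/7.99)^1.5 = (0.3041)^1.5 = 0.168.

0.168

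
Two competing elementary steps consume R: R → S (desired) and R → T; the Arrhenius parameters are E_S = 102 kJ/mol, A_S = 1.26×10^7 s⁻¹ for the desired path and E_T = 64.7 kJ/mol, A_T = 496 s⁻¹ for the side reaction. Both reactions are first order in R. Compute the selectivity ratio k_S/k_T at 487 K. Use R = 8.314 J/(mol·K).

With equal orders, S_{S/T} = k_S/k_T = (A_S/A_T)·exp[(E_T−E_S)/(RT)].
(E_T−E_S)/(RT) = (64.7−102)×10³/(8.314×487) = -37300/4049 = -9.212.
k_S/k_T = (1.26×10^7/496)·exp(-9.212) = 25403 × 9.980×10^-5 = 2.54.

2.54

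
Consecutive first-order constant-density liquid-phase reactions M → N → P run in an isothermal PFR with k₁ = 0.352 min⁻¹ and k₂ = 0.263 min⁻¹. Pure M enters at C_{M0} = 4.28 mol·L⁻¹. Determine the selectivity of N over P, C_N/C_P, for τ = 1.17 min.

For first-order series with pure M initially, C_N(τ) = k₁C_{M0}/(k₂−k₁)·(e^(−k₁τ) − e^(−k₂τ)).
e^(−k₁τ) = e^(−0.352×1.17) = e^(−0.4118) = 0.6624; e^(−k₂τ) = e^(−0.3077) = 0.7351.
C_N = 0.352×4.28/(0.263−0.352) × (0.6624−0.7351) = (-16.93)×(-0.07270) = 1.231 mol·L⁻¹.
C_M = C_{M0}e^(−k₁τ) = 2.835 mol·L⁻¹, so C_P = C_{M0}−C_M−C_N = 0.2142 mol·L⁻¹; C_N/C_P = 5.75.

5.75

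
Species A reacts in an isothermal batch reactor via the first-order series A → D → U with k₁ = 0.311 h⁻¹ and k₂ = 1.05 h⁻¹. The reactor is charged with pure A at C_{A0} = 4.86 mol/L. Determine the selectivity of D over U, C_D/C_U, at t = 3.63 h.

For first-order series with pure A initially, C_D(t) = k₁C_{A0}/(k₂−k₁)·(e^(−k₁t) − e^(−k₂t)).
e^(−k₁t) = e^(−0.311×3.63) = e^(−1.129) = 0.3234; e^(−k₂t) = e^(−3.812) = 0.02211.
C_D = 0.311×4.86/(1.05−0.311) × (0.3234−0.02211) = 2.045×0.3013 = 0.6162 mol/L.
C_A = C_{A0}e^(−k₁t) = 1.572 mol/L, so C_U = C_{A0}−C_A−C_D = 2.672 mol/L; C_D/C_U = 0.231.

0.231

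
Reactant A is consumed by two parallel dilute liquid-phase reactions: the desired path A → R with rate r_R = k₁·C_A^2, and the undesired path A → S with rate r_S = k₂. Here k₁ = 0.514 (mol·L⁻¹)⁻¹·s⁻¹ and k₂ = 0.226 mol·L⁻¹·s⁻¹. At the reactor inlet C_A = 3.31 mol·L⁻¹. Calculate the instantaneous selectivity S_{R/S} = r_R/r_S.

24.9

S_{R/S} = r_R/r_S = (k₁·C_A^2)/(k₂) = (k₁/k₂)·C_A^2.
= (0.514×3.310^2) / (0.226) = 5.631/0.2260 = 24.9.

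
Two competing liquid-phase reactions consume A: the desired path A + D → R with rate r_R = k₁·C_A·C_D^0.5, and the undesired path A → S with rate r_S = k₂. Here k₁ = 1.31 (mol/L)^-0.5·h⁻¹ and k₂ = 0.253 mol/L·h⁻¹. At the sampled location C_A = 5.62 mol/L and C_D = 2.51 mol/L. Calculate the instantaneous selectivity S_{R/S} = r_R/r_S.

46.1

S_{R/S} = r_R/r_S = (k₁·C_A·C_D^0.5)/(k₂) = (k₁/k₂)·C_A·C_D^0.5.
= (1.31×5.620×2.510^0.5) / (0.253) = 11.66/0.2530 = 46.1.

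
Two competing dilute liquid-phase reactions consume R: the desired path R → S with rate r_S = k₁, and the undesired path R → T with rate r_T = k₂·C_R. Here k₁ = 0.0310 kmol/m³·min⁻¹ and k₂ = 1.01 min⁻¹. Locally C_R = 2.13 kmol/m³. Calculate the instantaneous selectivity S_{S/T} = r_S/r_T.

0.0144

S_{S/T} = r_S/r_T = (k₁)/(k₂·C_R) = (k₁/k₂)·C_R⁻¹.
= (0.0310) / (1.01×2.130) = 0.03100/2.151 = 0.0144.
The undesired path is higher order in R, so low C_R (CSTR or dilute feed) favours S.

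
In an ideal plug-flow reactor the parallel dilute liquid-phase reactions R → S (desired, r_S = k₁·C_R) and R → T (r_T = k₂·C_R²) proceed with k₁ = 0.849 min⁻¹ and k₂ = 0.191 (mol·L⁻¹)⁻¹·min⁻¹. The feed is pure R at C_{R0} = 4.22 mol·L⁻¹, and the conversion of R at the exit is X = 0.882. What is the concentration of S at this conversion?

2.50 mol·L⁻¹

C_R = C_{R0}(1−X) = 0.4980 mol·L⁻¹.
Along a PFR/batch, dC_S/dC_R = −r_S/(r_S+r_T) = −k₁/(k₁+k₂·C_R).
Integrating from C_{R0} to C_R: C_S = (0.849/0.191)·ln[(0.849+0.191·4.22)/(0.849+0.191·0.498)] = 4.445·ln(1.655/0.9441) = 2.495 mol·L⁻¹.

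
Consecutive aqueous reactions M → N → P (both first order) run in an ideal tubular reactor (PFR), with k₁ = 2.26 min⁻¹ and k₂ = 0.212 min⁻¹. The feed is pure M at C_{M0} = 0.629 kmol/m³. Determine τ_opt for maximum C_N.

1.16 min

The intermediate peaks when r₁ = r₂, i.e. k₁e^(−k₁τ) = k₂e^(−k₂τ), giving τ_opt = ln(k₂/k₁)/(k₂−k₁).
= ln(0.212/2.26)/(0.212−2.26) = ln(0.09381)/-2.048 = -2.367/-2.048 = 1.16 min.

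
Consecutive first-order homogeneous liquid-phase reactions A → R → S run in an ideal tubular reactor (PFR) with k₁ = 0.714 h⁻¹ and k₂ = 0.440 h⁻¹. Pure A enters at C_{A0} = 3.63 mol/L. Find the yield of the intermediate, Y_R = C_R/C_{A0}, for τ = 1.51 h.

0.454

The intermediate concentration in a first-order A→B→C sequence is C_R = k₁C_{A0}(e^(−k₁τ) − e^(−k₂τ))/(k₂−k₁).
e^(−k₁τ) = e^(−0.714×1.51) = e^(−1.078) = 0.3402; e^(−k₂τ) = e^(−0.6644) = 0.5146.
C_R = 0.714×3.63/(0.440−0.714) × (0.3402−0.5146) = (-9.459)×(-0.1744) = 1.649 mol/L.
Y_R = C_R/C_{A0} = 1.649/3.63 = 0.454.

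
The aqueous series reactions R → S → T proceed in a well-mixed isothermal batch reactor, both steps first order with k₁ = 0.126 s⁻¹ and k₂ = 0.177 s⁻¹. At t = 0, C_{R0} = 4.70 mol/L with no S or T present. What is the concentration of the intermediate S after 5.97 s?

1.44 mol/L

For first-order series with pure R initially, C_S(t) = k₁C_{R0}/(k₂−k₁)·(e^(−k₁t) − e^(−k₂t)).
e^(−k₁t) = e^(−0.126×5.97) = e^(−0.7522) = 0.4713; e^(−k₂t) = e^(−1.057) = 0.3476.
C_S = 0.126×4.70/(0.177−0.126) × (0.4713−0.3476) = 11.61×0.1237 = 1.437 mol/L.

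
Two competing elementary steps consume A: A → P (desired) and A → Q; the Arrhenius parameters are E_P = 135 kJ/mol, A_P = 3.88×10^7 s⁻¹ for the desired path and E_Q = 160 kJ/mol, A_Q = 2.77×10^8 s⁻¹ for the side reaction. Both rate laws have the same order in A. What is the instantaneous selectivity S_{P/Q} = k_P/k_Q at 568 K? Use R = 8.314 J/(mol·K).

k_P/k_Q = (A_P/A_Q)·exp[−(E_P−E_Q)/(RT)] = (A_P/A_Q)·exp[(E_Q−E_P)/(RT)].
(E_Q−E_P)/(RT) = (160−135)×10³/(8.314×568) = 25000/4722 = 5.294.
k_P/k_Q = (3.88×10^7/2.77×10^8)·exp(5.294) = 0.1401 × 199.1 = 27.9.

27.9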